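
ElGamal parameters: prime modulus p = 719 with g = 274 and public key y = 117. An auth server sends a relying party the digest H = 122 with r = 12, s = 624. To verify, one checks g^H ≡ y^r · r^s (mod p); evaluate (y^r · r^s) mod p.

117^2 = 13689 ≡ 28
117^4 ≡ 28^2 = 784 ≡ 65
117^8 ≡ 65^2 = 4225 ≡ 630
12 = 8 + 4, so 117^12 ≡ 630·65 ≡ 686 (mod 719)
12^2 = 144
12^4 ≡ 144^2 = 20736 ≡ 604
12^8 ≡ 604^2 = 364816 ≡ 283
12^16 ≡ 283^2 = 80089 ≡ 280
12^32 ≡ 280^2 = 78400 ≡ 29
12^64 ≡ 29^2 = 841 ≡ 122
12^128 ≡ 122^2 = 14884 ≡ 504
12^256 ≡ 504^2 = 254016 ≡ 209
12^512 ≡ 209^2 = 43681 ≡ 541
624 = 512 + 64 + 32 + 16, so 12^624 ≡ 541·122·29·280 ≡ 111 (mod 719)
y^r · r^s ≡ 686·111 = 76146 ≡ 651 (mod 719)

651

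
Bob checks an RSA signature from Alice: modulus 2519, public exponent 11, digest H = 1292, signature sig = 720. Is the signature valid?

valid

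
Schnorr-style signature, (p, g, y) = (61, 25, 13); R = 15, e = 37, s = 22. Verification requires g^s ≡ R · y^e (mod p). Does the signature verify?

g^s mod p:
25^2 = 625 ≡ 15
25^4 ≡ 15^2 = 225 ≡ 42
25^8 ≡ 42^2 = 1764 ≡ 56
25^16 ≡ 56^2 = 3136 ≡ 25
22 = 16 + 4 + 2, so 25^22 ≡ 25·42·15 ≡ 12 (mod 61)
R · y^e mod p:
13^2 = 169 ≡ 47
13^4 ≡ 47^2 = 2209 ≡ 13
13^8 ≡ 13^2 = 169 ≡ 47
13^16 ≡ 47^2 = 2209 ≡ 13
13^32 ≡ 13^2 = 169 ≡ 47
37 = 32 + 4 + 1, so 13^37 ≡ 47·13·13 ≡ 13 (mod 61)
15·13 = 195 ≡ 12 (mod 61)
12 ≡ 12 (mod 61); signature holds.

verifies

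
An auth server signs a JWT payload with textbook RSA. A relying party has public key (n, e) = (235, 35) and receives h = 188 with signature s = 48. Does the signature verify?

does not verify

s^35 mod 235 = 142
s^35 mod 235 = 142, but h = 188.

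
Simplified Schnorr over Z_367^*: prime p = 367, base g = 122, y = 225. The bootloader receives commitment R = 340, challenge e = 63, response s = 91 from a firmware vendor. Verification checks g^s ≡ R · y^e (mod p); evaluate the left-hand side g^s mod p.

122^91 mod 367 = 200

200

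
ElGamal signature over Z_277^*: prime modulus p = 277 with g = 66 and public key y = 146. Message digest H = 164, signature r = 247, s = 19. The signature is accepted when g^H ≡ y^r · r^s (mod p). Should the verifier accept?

accept

Left side g^H mod p:
Squares mod 277: 66^1≡66, 66^2≡201, 66^4≡236, 66^8≡19, 66^16≡84, 66^32≡131, 66^64≡264, 66^128≡169
164 = 128 + 32 + 4, so 66^164 ≡ 169·131·236 ≡ 30 (mod 277)
Right side y^r · r^s mod p:
Squares mod 277: 146^1≡146, 146^2≡264, 146^4≡169, 146^8≡30, 146^16≡69, 146^32≡52, 146^64≡211, 146^128≡201
247 = 128 + 64 + 32 + 16 + 4 + 2 + 1, so 146^247 ≡ 201·211·52·69·169·264·146 ≡ 102 (mod 277)
Squares mod 277: 247^1≡247, 247^2≡69, 247^4≡52, 247^8≡211, 247^16≡201
19 = 16 + 2 + 1, so 247^19 ≡ 201·69·247 ≡ 261 (mod 277)
102·261 = 26622 ≡ 30 (mod 277)
30 ≡ 30 (mod 277), so the signature is genuine.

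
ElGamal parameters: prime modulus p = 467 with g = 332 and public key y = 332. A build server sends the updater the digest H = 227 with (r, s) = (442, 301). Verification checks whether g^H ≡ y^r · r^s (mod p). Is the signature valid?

invalid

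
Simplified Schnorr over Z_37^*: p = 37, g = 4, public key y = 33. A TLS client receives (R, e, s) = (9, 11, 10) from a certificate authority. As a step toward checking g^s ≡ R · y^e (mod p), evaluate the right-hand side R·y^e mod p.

33

Squares mod 37: 33^1≡33, 33^2≡16, 33^4≡34, 33^8≡9
11 = 8 + 2 + 1, so 33^11 ≡ 9·16·33 ≡ 16 (mod 37)
R · y^e ≡ 9·16 = 144 ≡ 33 (mod 37)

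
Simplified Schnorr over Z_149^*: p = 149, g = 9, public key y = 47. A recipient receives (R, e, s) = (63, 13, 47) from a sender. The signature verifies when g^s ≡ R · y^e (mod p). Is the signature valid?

g^s mod p:
9^2 = 81
9^4 ≡ 81^2 = 6561 ≡ 5
9^8 ≡ 5^2 = 25
9^16 ≡ 25^2 = 625 ≡ 29
9^32 ≡ 29^2 = 841 ≡ 96
47 = 32 + 8 + 4 + 2 + 1, so 9^47 ≡ 96·25·5·81·9 ≡ 61 (mod 149)
R · y^e mod p:
47^2 = 2209 ≡ 123
47^4 ≡ 123^2 = 15129 ≡ 80
47^8 ≡ 80^2 = 6400 ≡ 142
13 = 8 + 4 + 1, so 47^13 ≡ 142·80·47 ≡ 53 (mod 149)
63·53 = 3339 ≡ 61 (mod 149)
61 ≡ 61 (mod 149); signature holds.

valid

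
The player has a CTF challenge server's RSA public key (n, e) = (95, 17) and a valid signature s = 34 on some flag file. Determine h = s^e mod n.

14

Squares mod 95: s^1≡34, s^2≡16, s^4≡66, s^8≡81, s^16≡6
17 = 16 + 1, so s^17 ≡ 6·34 ≡ 14 (mod 95)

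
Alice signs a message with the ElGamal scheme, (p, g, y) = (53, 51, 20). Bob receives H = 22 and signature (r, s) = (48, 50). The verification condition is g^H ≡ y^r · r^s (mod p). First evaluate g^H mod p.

43

51^2 = 2601 ≡ 4
51^4 ≡ 4^2 = 16
51^8 ≡ 16^2 = 256 ≡ 44
51^16 ≡ 44^2 = 1936 ≡ 28
22 = 16 + 4 + 2, so 51^22 ≡ 28·16·4 ≡ 43 (mod 53)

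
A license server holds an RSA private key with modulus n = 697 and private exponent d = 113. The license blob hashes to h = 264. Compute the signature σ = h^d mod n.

502

h^2 ≡ 264^2 = 69696 ≡ 693
h^4 ≡ 693^2 = 480249 ≡ 16
h^8 ≡ 16^2 = 256
h^16 ≡ 256^2 = 65536 ≡ 18
h^32 ≡ 18^2 = 324
h^64 ≡ 324^2 = 104976 ≡ 426
113 = 64 + 32 + 16 + 1, so h^113 ≡ 426·324·18·264 ≡ 502 (mod 697)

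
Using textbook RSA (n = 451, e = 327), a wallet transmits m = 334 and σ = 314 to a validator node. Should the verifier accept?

σ^2 ≡ 314^2 = 98596 ≡ 278
σ^4 ≡ 278^2 = 77284 ≡ 163
σ^8 ≡ 163^2 = 26569 ≡ 411
σ^16 ≡ 411^2 = 168921 ≡ 247
σ^32 ≡ 247^2 = 61009 ≡ 124
σ^64 ≡ 124^2 = 15376 ≡ 42
σ^128 ≡ 42^2 = 1764 ≡ 411
σ^256 ≡ 411^2 = 168921 ≡ 247
327 = 256 + 64 + 4 + 2 + 1, so σ^327 ≡ 247·42·163·278·314 ≡ 448 (mod 451)
448 ≠ 334, so verification fails.

reject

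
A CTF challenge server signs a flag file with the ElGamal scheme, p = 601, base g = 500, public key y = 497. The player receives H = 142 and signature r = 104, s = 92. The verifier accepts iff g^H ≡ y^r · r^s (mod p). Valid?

no

Left side g^H mod p:
500^2 = 250000 ≡ 585
500^4 ≡ 585^2 = 342225 ≡ 256
500^8 ≡ 256^2 = 65536 ≡ 27
500^16 ≡ 27^2 = 729 ≡ 128
500^32 ≡ 128^2 = 16384 ≡ 157
500^64 ≡ 157^2 = 24649 ≡ 8
500^128 ≡ 8^2 = 64
142 = 128 + 8 + 4 + 2, so 500^142 ≡ 64·27·256·585 ≡ 89 (mod 601)
Right side y^r · r^s mod p:
497^2 = 247009 ≡ 599
497^4 ≡ 599^2 = 358801 ≡ 4
497^8 ≡ 4^2 = 16
497^16 ≡ 16^2 = 256
497^32 ≡ 256^2 = 65536 ≡ 27
497^64 ≡ 27^2 = 729 ≡ 128
104 = 64 + 32 + 8, so 497^104 ≡ 128·27·16 ≡ 4 (mod 601)
104^2 = 10816 ≡ 599
104^4 ≡ 599^2 = 358801 ≡ 4
104^8 ≡ 4^2 = 16
104^16 ≡ 16^2 = 256
104^32 ≡ 256^2 = 65536 ≡ 27
104^64 ≡ 27^2 = 729 ≡ 128
92 = 64 + 16 + 8 + 4, so 104^92 ≡ 128·256·16·4 ≡ 263 (mod 601)
4·263 = 1052 ≡ 451 (mod 601)
89 ≠ 451, so verification fails.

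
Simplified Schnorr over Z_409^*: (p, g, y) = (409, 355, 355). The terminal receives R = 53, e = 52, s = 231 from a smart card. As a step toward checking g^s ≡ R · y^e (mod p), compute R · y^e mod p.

355^52 mod 409 = 355
R · y^e ≡ 53·355 = 18815 ≡ 1 (mod 409)

1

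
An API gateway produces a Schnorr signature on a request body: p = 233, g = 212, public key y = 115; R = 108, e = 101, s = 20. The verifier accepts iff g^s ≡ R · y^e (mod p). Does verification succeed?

passes

g^s mod p:
212^2 = 44944 ≡ 208
212^4 ≡ 208^2 = 43264 ≡ 159
212^8 ≡ 159^2 = 25281 ≡ 117
212^16 ≡ 117^2 = 13689 ≡ 175
20 = 16 + 4, so 212^20 ≡ 175·159 ≡ 98 (mod 233)
R · y^e mod p:
115^2 = 13225 ≡ 177
115^4 ≡ 177^2 = 31329 ≡ 107
115^8 ≡ 107^2 = 11449 ≡ 32
115^16 ≡ 32^2 = 1024 ≡ 92
115^32 ≡ 92^2 = 8464 ≡ 76
115^64 ≡ 76^2 = 5776 ≡ 184
101 = 64 + 32 + 4 + 1, so 115^101 ≡ 184·76·107·115 ≡ 57 (mod 233)
108·57 = 6156 ≡ 98 (mod 233)
98 ≡ 98 (mod 233); signature holds.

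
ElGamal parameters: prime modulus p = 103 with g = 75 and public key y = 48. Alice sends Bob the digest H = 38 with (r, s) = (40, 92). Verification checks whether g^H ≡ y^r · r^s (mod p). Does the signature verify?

Left side g^H mod p:
75^2 = 5625 ≡ 63
75^4 ≡ 63^2 = 3969 ≡ 55
75^8 ≡ 55^2 = 3025 ≡ 38
75^16 ≡ 38^2 = 1444 ≡ 2
75^32 ≡ 2^2 = 4
38 = 32 + 4 + 2, so 75^38 ≡ 4·55·63 ≡ 58 (mod 103)
Right side y^r · r^s mod p:
48^2 = 2304 ≡ 38
48^4 ≡ 38^2 = 1444 ≡ 2
48^8 ≡ 2^2 = 4
48^16 ≡ 4^2 = 16
48^32 ≡ 16^2 = 256 ≡ 50
40 = 32 + 8, so 48^40 ≡ 50·4 ≡ 97 (mod 103)
40^2 = 1600 ≡ 55
40^4 ≡ 55^2 = 3025 ≡ 38
40^8 ≡ 38^2 = 1444 ≡ 2
40^16 ≡ 2^2 = 4
40^32 ≡ 4^2 = 16
40^64 ≡ 16^2 = 256 ≡ 50
92 = 64 + 16 + 8 + 4, so 40^92 ≡ 50·4·2·38 ≡ 59 (mod 103)
97·59 = 5723 ≡ 58 (mod 103)
58 ≡ 58 (mod 103), so the signature is genuine.

verifies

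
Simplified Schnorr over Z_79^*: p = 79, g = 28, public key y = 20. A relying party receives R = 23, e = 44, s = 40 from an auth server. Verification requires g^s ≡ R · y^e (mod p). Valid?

no

g^s mod p:
28^2 = 784 ≡ 73
28^4 ≡ 73^2 = 5329 ≡ 36
28^8 ≡ 36^2 = 1296 ≡ 32
28^16 ≡ 32^2 = 1024 ≡ 76
28^32 ≡ 76^2 = 5776 ≡ 9
40 = 32 + 8, so 28^40 ≡ 9·32 ≡ 51 (mod 79)
R · y^e mod p:
20^2 = 400 ≡ 5
20^4 ≡ 5^2 = 25
20^8 ≡ 25^2 = 625 ≡ 72
20^16 ≡ 72^2 = 5184 ≡ 49
20^32 ≡ 49^2 = 2401 ≡ 31
44 = 32 + 8 + 4, so 20^44 ≡ 31·72·25 ≡ 26 (mod 79)
23·26 = 598 ≡ 45 (mod 79)
51 ≠ 45; the check fails.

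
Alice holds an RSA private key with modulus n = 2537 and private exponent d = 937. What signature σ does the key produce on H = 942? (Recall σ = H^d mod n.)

1494

H^2 ≡ 942^2 = 887364 ≡ 1951
H^4 ≡ 1951^2 = 3806401 ≡ 901
H^8 ≡ 901^2 = 811801 ≡ 2498
H^16 ≡ 2498^2 = 6240004 ≡ 1521
H^32 ≡ 1521^2 = 2313441 ≡ 2234
H^64 ≡ 2234^2 = 4990756 ≡ 477
H^128 ≡ 477^2 = 227529 ≡ 1736
H^256 ≡ 1736^2 = 3013696 ≡ 2277
H^512 ≡ 2277^2 = 5184729 ≡ 1638
937 = 512 + 256 + 128 + 32 + 8 + 1, so H^937 ≡ 1638·2277·1736·2234·2498·942 ≡ 1494 (mod 2537)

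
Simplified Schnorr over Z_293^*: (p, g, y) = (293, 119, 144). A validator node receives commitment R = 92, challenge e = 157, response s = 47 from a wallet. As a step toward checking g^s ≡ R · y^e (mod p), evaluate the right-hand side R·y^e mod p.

93

Squares mod 293: 144^1≡144, 144^2≡226, 144^4≡94, 144^8≡46, 144^16≡65, 144^32≡123, 144^64≡186, 144^128≡22
157 = 128 + 16 + 8 + 4 + 1, so 144^157 ≡ 22·65·46·94·144 ≡ 87 (mod 293)
R · y^e ≡ 92·87 = 8004 ≡ 93 (mod 293)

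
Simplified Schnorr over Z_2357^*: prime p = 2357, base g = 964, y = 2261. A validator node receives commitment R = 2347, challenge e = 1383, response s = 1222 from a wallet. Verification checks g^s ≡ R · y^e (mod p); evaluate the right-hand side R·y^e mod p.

Squares mod 2357: 2261^1≡2261, 2261^2≡2145, 2261^4≡161, 2261^8≡2351, 2261^16≡36, 2261^32≡1296, 2261^64≡1432, 2261^128≡34, 2261^256≡1156, 2261^512≡2274, 2261^1024≡2175
1383 = 1024 + 256 + 64 + 32 + 4 + 2 + 1, so 2261^1383 ≡ 2175·1156·1432·1296·161·2145·2261 ≡ 2243 (mod 2357)
R · y^e ≡ 2347·2243 = 5264321 ≡ 1140 (mod 2357)

1140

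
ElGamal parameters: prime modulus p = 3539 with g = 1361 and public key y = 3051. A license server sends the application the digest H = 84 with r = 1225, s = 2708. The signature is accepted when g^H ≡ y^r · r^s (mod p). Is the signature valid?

Left side g^H mod p:
1361^2 = 1852321 ≡ 1424
1361^4 ≡ 1424^2 = 2027776 ≡ 3468
1361^8 ≡ 3468^2 = 12027024 ≡ 1502
1361^16 ≡ 1502^2 = 2256004 ≡ 1661
1361^32 ≡ 1661^2 = 2758921 ≡ 2040
1361^64 ≡ 2040^2 = 4161600 ≡ 3275
84 = 64 + 16 + 4, so 1361^84 ≡ 3275·1661·3468 ≡ 1201 (mod 3539)
Right side y^r · r^s mod p:
3051^2 = 9308601 ≡ 1031
3051^4 ≡ 1031^2 = 1062961 ≡ 1261
3051^8 ≡ 1261^2 = 1590121 ≡ 1110
3051^16 ≡ 1110^2 = 1232100 ≡ 528
3051^32 ≡ 528^2 = 278784 ≡ 2742
3051^64 ≡ 2742^2 = 7518564 ≡ 1728
3051^128 ≡ 1728^2 = 2985984 ≡ 2607
3051^256 ≡ 2607^2 = 6796449 ≡ 1569
3051^512 ≡ 1569^2 = 2461761 ≡ 2156
3051^1024 ≡ 2156^2 = 4648336 ≡ 1629
1225 = 1024 + 128 + 64 + 8 + 1, so 3051^1225 ≡ 1629·2607·1728·1110·3051 ≡ 3515 (mod 3539)
1225^2 = 1500625 ≡ 89
1225^4 ≡ 89^2 = 7921 ≡ 843
1225^8 ≡ 843^2 = 710649 ≡ 2849
1225^16 ≡ 2849^2 = 8116801 ≡ 1874
1225^32 ≡ 1874^2 = 3511876 ≡ 1188
1225^64 ≡ 1188^2 = 1411344 ≡ 2822
1225^128 ≡ 2822^2 = 7963684 ≡ 934
1225^256 ≡ 934^2 = 872356 ≡ 1762
1225^512 ≡ 1762^2 = 3104644 ≡ 941
1225^1024 ≡ 941^2 = 885481 ≡ 731
1225^2048 ≡ 731^2 = 534361 ≡ 3511
2708 = 2048 + 512 + 128 + 16 + 4, so 1225^2708 ≡ 3511·941·934·1874·843 ≡ 1572 (mod 3539)
3515·1572 = 5525580 ≡ 1201 (mod 3539)
1201 ≡ 1201 (mod 3539), so the signature is genuine.

valid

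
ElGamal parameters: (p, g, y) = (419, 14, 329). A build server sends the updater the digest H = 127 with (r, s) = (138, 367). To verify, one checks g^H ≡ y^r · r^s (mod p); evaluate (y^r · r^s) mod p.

46

329^2 = 108241 ≡ 139
329^4 ≡ 139^2 = 19321 ≡ 47
329^8 ≡ 47^2 = 2209 ≡ 114
329^16 ≡ 114^2 = 12996 ≡ 7
329^32 ≡ 7^2 = 49
329^64 ≡ 49^2 = 2401 ≡ 306
329^128 ≡ 306^2 = 93636 ≡ 199
138 = 128 + 8 + 2, so 329^138 ≡ 199·114·139 ≡ 379 (mod 419)
138^2 = 19044 ≡ 189
138^4 ≡ 189^2 = 35721 ≡ 106
138^8 ≡ 106^2 = 11236 ≡ 342
138^16 ≡ 342^2 = 116964 ≡ 63
138^32 ≡ 63^2 = 3969 ≡ 198
138^64 ≡ 198^2 = 39204 ≡ 237
138^128 ≡ 237^2 = 56169 ≡ 23
138^256 ≡ 23^2 = 529 ≡ 110
367 = 256 + 64 + 32 + 8 + 4 + 2 + 1, so 138^367 ≡ 110·237·198·342·106·189·138 ≡ 355 (mod 419)
y^r · r^s ≡ 379·355 = 134545 ≡ 46 (mod 419)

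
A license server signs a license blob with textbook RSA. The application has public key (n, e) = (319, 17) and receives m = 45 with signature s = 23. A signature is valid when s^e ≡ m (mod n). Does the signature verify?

s^2 ≡ 23^2 = 529 ≡ 210
s^4 ≡ 210^2 = 44100 ≡ 78
s^8 ≡ 78^2 = 6084 ≡ 23
s^16 ≡ 23^2 = 529 ≡ 210
17 = 16 + 1, so s^17 ≡ 210·23 ≡ 45 (mod 319)
s^17 mod 319 = 45 matches m.

verifies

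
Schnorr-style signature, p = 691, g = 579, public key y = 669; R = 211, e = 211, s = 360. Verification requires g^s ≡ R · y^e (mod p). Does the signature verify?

g^s mod p:
579^2 = 335241 ≡ 106
579^4 ≡ 106^2 = 11236 ≡ 180
579^8 ≡ 180^2 = 32400 ≡ 614
579^16 ≡ 614^2 = 376996 ≡ 401
579^32 ≡ 401^2 = 160801 ≡ 489
579^64 ≡ 489^2 = 239121 ≡ 35
579^128 ≡ 35^2 = 1225 ≡ 534
579^256 ≡ 534^2 = 285156 ≡ 464
360 = 256 + 64 + 32 + 8, so 579^360 ≡ 464·35·489·614 ≡ 528 (mod 691)
R · y^e mod p:
669^2 = 447561 ≡ 484
669^4 ≡ 484^2 = 234256 ≡ 7
669^8 ≡ 7^2 = 49
669^16 ≡ 49^2 = 2401 ≡ 328
669^32 ≡ 328^2 = 107584 ≡ 479
669^64 ≡ 479^2 = 229441 ≡ 29
669^128 ≡ 29^2 = 841 ≡ 150
211 = 128 + 64 + 16 + 2 + 1, so 669^211 ≡ 150·29·328·484·669 ≡ 68 (mod 691)
211·68 = 14348 ≡ 528 (mod 691)
528 ≡ 528 (mod 691); signature holds.

verifies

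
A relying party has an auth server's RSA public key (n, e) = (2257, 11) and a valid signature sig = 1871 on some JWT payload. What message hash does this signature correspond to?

1261

sig^2 ≡ 1871^2 = 3500641 ≡ 34
sig^4 ≡ 34^2 = 1156
sig^8 ≡ 1156^2 = 1336336 ≡ 192
11 = 8 + 2 + 1, so sig^11 ≡ 192·34·1871 ≡ 1261 (mod 2257)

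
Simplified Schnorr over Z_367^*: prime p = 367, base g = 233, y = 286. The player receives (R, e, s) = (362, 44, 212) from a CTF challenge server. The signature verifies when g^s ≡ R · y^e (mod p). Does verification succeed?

g^s mod p:
Squares mod 367: 233^1≡233, 233^2≡340, 233^4≡362, 233^8≡25, 233^16≡258, 233^32≡137, 233^64≡52, 233^128≡135
212 = 128 + 64 + 16 + 4, so 233^212 ≡ 135·52·258·362 ≡ 292 (mod 367)
R · y^e mod p:
Squares mod 367: 286^1≡286, 286^2≡322, 286^4≡190, 286^8≡134, 286^16≡340, 286^32≡362
44 = 32 + 8 + 4, so 286^44 ≡ 362·134·190 ≡ 49 (mod 367)
362·49 = 17738 ≡ 122 (mod 367)
292 ≠ 122; the check fails.

fails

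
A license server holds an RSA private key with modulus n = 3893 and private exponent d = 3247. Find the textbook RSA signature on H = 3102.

3772

H^2 ≡ 3102^2 = 9622404 ≡ 2801
H^4 ≡ 2801^2 = 7845601 ≡ 1206
H^8 ≡ 1206^2 = 1454436 ≡ 2347
H^16 ≡ 2347^2 = 5508409 ≡ 3707
H^32 ≡ 3707^2 = 13741849 ≡ 3452
H^64 ≡ 3452^2 = 11916304 ≡ 3724
H^128 ≡ 3724^2 = 13868176 ≡ 1310
H^256 ≡ 1310^2 = 1716100 ≡ 3180
H^512 ≡ 3180^2 = 10112400 ≡ 2279
H^1024 ≡ 2279^2 = 5193841 ≡ 579
H^2048 ≡ 579^2 = 335241 ≡ 443
3247 = 2048 + 1024 + 128 + 32 + 8 + 4 + 2 + 1, so H^3247 ≡ 443·579·1310·3452·2347·1206·2801·3102 ≡ 3772 (mod 3893)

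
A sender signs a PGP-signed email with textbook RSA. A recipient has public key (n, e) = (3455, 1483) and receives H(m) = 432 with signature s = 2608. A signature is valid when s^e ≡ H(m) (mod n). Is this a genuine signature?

genuine

Squares mod 3455: s^1≡2608, s^2≡2224, s^4≡2071, s^8≡1386, s^16≡16, s^32≡256, s^64≡3346, s^128≡1516, s^256≡681, s^512≡791, s^1024≡326
1483 = 1024 + 256 + 128 + 64 + 8 + 2 + 1, so s^1483 ≡ 326·681·1516·3346·1386·2224·2608 ≡ 432 (mod 3455)
Since 432 equals the digest 432, verification succeeds.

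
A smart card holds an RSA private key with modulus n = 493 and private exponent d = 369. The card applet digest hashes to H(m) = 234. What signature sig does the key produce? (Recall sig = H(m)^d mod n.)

438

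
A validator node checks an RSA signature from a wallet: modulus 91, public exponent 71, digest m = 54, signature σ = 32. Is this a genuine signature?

σ^2 ≡ 32^2 = 1024 ≡ 23
σ^4 ≡ 23^2 = 529 ≡ 74
σ^8 ≡ 74^2 = 5476 ≡ 16
σ^16 ≡ 16^2 = 256 ≡ 74
σ^32 ≡ 74^2 = 5476 ≡ 16
σ^64 ≡ 16^2 = 256 ≡ 74
71 = 64 + 4 + 2 + 1, so σ^71 ≡ 74·74·23·32 ≡ 37 (mod 91)
The recovered value 37 does not match the digest 54.

forged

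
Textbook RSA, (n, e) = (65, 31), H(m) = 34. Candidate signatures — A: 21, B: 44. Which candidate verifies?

Candidate A: 21^2 = 441 ≡ 51; 21^4 ≡ 51^2 = 2601 ≡ 1; 21^8 ≡ 1^2 = 1; 21^16 ≡ 1^2 = 1; 31 = 16 + 8 + 4 + 2 + 1, so 21^31 ≡ 1·1·1·51·21 ≡ 31 (mod 65)
Candidate B: 44^2 = 1936 ≡ 51; 44^4 ≡ 51^2 = 2601 ≡ 1; 44^8 ≡ 1^2 = 1; 44^16 ≡ 1^2 = 1; 31 = 16 + 8 + 4 + 2 + 1, so 44^31 ≡ 1·1·1·51·44 ≡ 34 (mod 65)
  → matches H(m) = 34

B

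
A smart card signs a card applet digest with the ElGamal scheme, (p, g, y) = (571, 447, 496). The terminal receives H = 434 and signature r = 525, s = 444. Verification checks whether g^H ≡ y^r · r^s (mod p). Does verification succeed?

fails

Left side g^H mod p:
Squares mod 571: 447^1≡447, 447^2≡530, 447^4≡539, 447^8≡453, 447^16≡220, 447^32≡436, 447^64≡524, 447^128≡496, 447^256≡486
434 = 256 + 128 + 32 + 16 + 2, so 447^434 ≡ 486·496·436·220·530 ≡ 569 (mod 571)
Right side y^r · r^s mod p:
Squares mod 571: 496^1≡496, 496^2≡486, 496^4≡373, 496^8≡376, 496^16≡339, 496^32≡150, 496^64≡231, 496^128≡258, 496^256≡328, 496^512≡236
525 = 512 + 8 + 4 + 1, so 496^525 ≡ 236·376·373·496 ≡ 353 (mod 571)
Squares mod 571: 525^1≡525, 525^2≡403, 525^4≡245, 525^8≡70, 525^16≡332, 525^32≡21, 525^64≡441, 525^128≡341, 525^256≡368
444 = 256 + 128 + 32 + 16 + 8 + 4, so 525^444 ≡ 368·341·21·332·70·245 ≡ 105 (mod 571)
353·105 = 37065 ≡ 521 (mod 571)
569 ≠ 521, so verification fails.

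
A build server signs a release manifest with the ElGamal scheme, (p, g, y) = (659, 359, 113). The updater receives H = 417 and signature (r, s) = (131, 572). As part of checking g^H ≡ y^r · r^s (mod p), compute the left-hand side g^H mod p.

Squares mod 659: 359^1≡359, 359^2≡376, 359^4≡350, 359^8≡585, 359^16≡204, 359^32≡99, 359^64≡575, 359^128≡466, 359^256≡345
417 = 256 + 128 + 32 + 1, so 359^417 ≡ 345·466·99·359 ≡ 511 (mod 659)

511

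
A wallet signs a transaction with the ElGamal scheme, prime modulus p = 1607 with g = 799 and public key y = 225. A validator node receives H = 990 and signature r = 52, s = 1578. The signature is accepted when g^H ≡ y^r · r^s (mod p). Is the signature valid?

Left side g^H mod p:
799^990 mod 1607 = 1569
Right side y^r · r^s mod p:
225^52 mod 1607 = 919
52^1578 mod 1607 = 911
919·911 = 837209 ≡ 1569 (mod 1607)
1569 ≡ 1569 (mod 1607), so the signature is genuine.

valid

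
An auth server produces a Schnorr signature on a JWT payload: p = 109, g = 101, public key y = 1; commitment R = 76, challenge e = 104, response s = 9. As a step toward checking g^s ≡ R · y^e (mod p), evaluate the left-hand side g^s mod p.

76

Squares mod 109: 101^1≡101, 101^2≡64, 101^4≡63, 101^8≡45
9 = 8 + 1, so 101^9 ≡ 45·101 ≡ 76 (mod 109)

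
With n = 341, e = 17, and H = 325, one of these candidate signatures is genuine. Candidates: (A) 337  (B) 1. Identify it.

A

Candidate A: Squares mod 341: 337^1≡337, 337^2≡16, 337^4≡256, 337^8≡64, 337^16≡4; 17 = 16 + 1, so 337^17 ≡ 4·337 ≡ 325 (mod 341)
  → matches H = 325
Candidate B: Squares mod 341: 1^1≡1, 1^2≡1, 1^4≡1, 1^8≡1, 1^16≡1; 17 = 16 + 1, so 1^17 ≡ 1·1 ≡ 1 (mod 341)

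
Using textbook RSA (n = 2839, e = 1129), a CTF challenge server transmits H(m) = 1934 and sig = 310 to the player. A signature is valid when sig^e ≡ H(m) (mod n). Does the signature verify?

does not verify

sig^2 ≡ 310^2 = 96100 ≡ 2413
sig^4 ≡ 2413^2 = 5822569 ≡ 2619
sig^8 ≡ 2619^2 = 6859161 ≡ 137
sig^16 ≡ 137^2 = 18769 ≡ 1735
sig^32 ≡ 1735^2 = 3010225 ≡ 885
sig^64 ≡ 885^2 = 783225 ≡ 2500
sig^128 ≡ 2500^2 = 6250000 ≡ 1361
sig^256 ≡ 1361^2 = 1852321 ≡ 1293
sig^512 ≡ 1293^2 = 1671849 ≡ 2517
sig^1024 ≡ 2517^2 = 6335289 ≡ 1480
1129 = 1024 + 64 + 32 + 8 + 1, so sig^1129 ≡ 1480·2500·885·137·310 ≡ 905 (mod 2839)
905 ≠ 1934, so verification fails.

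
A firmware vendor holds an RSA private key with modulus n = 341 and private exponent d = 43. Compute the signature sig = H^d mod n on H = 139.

H^2 ≡ 139^2 = 19321 ≡ 225
H^4 ≡ 225^2 = 50625 ≡ 157
H^8 ≡ 157^2 = 24649 ≡ 97
H^16 ≡ 97^2 = 9409 ≡ 202
H^32 ≡ 202^2 = 40804 ≡ 225
43 = 32 + 8 + 2 + 1, so H^43 ≡ 225·97·225·139 ≡ 244 (mod 341)

244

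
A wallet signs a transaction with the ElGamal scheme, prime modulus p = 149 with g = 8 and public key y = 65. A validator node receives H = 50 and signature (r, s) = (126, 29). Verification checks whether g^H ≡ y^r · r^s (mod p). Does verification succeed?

Left side g^H mod p:
8^2 = 64
8^4 ≡ 64^2 = 4096 ≡ 73
8^8 ≡ 73^2 = 5329 ≡ 114
8^16 ≡ 114^2 = 12996 ≡ 33
8^32 ≡ 33^2 = 1089 ≡ 46
50 = 32 + 16 + 2, so 8^50 ≡ 46·33·64 ≡ 4 (mod 149)
Right side y^r · r^s mod p:
65^2 = 4225 ≡ 53
65^4 ≡ 53^2 = 2809 ≡ 127
65^8 ≡ 127^2 = 16129 ≡ 37
65^16 ≡ 37^2 = 1369 ≡ 28
65^32 ≡ 28^2 = 784 ≡ 39
65^64 ≡ 39^2 = 1521 ≡ 31
126 = 64 + 32 + 16 + 8 + 4 + 2, so 65^126 ≡ 31·39·28·37·127·53 ≡ 35 (mod 149)
126^2 = 15876 ≡ 82
126^4 ≡ 82^2 = 6724 ≡ 19
126^8 ≡ 19^2 = 361 ≡ 63
126^16 ≡ 63^2 = 3969 ≡ 95
29 = 16 + 8 + 4 + 1, so 126^29 ≡ 95·63·19·126 ≡ 101 (mod 149)
35·101 = 3535 ≡ 108 (mod 149)
4 ≠ 108, so verification fails.

fails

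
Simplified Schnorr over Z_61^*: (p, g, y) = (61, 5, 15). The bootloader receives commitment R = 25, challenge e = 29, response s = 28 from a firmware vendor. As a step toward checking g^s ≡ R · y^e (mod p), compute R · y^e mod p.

22

Squares mod 61: 15^1≡15, 15^2≡42, 15^4≡56, 15^8≡25, 15^16≡15
29 = 16 + 8 + 4 + 1, so 15^29 ≡ 15·25·56·15 ≡ 57 (mod 61)
R · y^e ≡ 25·57 = 1425 ≡ 22 (mod 61)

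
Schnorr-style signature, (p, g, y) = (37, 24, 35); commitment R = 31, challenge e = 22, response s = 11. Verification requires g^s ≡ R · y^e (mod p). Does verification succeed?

g^s mod p:
Squares mod 37: 24^1≡24, 24^2≡21, 24^4≡34, 24^8≡9
11 = 8 + 2 + 1, so 24^11 ≡ 9·21·24 ≡ 22 (mod 37)
R · y^e mod p:
Squares mod 37: 35^1≡35, 35^2≡4, 35^4≡16, 35^8≡34, 35^16≡9
22 = 16 + 4 + 2, so 35^22 ≡ 9·16·4 ≡ 21 (mod 37)
31·21 = 651 ≡ 22 (mod 37)
22 ≡ 22 (mod 37); signature holds.

passes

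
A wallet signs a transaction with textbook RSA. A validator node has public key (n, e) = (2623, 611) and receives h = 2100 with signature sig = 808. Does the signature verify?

Squares mod 2623: sig^1≡808, sig^2≡2360, sig^4≡971, sig^8≡1184, sig^16≡1174, sig^32≡1201, sig^64≡2374, sig^128≡1672, sig^256≡2089, sig^512≡1872
611 = 512 + 64 + 32 + 2 + 1, so sig^611 ≡ 1872·2374·1201·2360·808 ≡ 134 (mod 2623)
The recovered value 134 does not match the digest 2100.

does not verify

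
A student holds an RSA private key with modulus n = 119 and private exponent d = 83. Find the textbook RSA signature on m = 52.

Squares mod 119: m^1≡52, m^2≡86, m^4≡18, m^8≡86, m^16≡18, m^32≡86, m^64≡18
83 = 64 + 16 + 2 + 1, so m^83 ≡ 18·18·86·52 ≡ 103 (mod 119)

103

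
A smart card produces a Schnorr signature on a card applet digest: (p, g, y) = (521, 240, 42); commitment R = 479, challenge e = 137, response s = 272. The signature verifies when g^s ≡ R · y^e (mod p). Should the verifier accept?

accept

g^s mod p:
240^2 = 57600 ≡ 290
240^4 ≡ 290^2 = 84100 ≡ 219
240^8 ≡ 219^2 = 47961 ≡ 29
240^16 ≡ 29^2 = 841 ≡ 320
240^32 ≡ 320^2 = 102400 ≡ 284
240^64 ≡ 284^2 = 80656 ≡ 422
240^128 ≡ 422^2 = 178084 ≡ 423
240^256 ≡ 423^2 = 178929 ≡ 226
272 = 256 + 16, so 240^272 ≡ 226·320 ≡ 422 (mod 521)
R · y^e mod p:
42^2 = 1764 ≡ 201
42^4 ≡ 201^2 = 40401 ≡ 284
42^8 ≡ 284^2 = 80656 ≡ 422
42^16 ≡ 422^2 = 178084 ≡ 423
42^32 ≡ 423^2 = 178929 ≡ 226
42^64 ≡ 226^2 = 51076 ≡ 18
42^128 ≡ 18^2 = 324
137 = 128 + 8 + 1, so 42^137 ≡ 324·422·42 ≡ 114 (mod 521)
479·114 = 54606 ≡ 422 (mod 521)
422 ≡ 422 (mod 521); signature holds.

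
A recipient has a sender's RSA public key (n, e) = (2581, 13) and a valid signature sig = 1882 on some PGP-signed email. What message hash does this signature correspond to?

Squares mod 2581: sig^1≡1882, sig^2≡792, sig^4≡81, sig^8≡1399
13 = 8 + 4 + 1, so sig^13 ≡ 1399·81·1882 ≡ 909 (mod 2581)

909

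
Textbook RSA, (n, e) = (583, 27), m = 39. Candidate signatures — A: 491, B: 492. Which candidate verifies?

Candidate A: 491^2 = 241081 ≡ 302; 491^4 ≡ 302^2 = 91204 ≡ 256; 491^8 ≡ 256^2 = 65536 ≡ 240; 491^16 ≡ 240^2 = 57600 ≡ 466; 27 = 16 + 8 + 2 + 1, so 491^27 ≡ 466·240·302·491 ≡ 39 (mod 583)
  → matches m = 39
Candidate B: 492^2 = 242064 ≡ 119; 492^4 ≡ 119^2 = 14161 ≡ 169; 492^8 ≡ 169^2 = 28561 ≡ 577; 492^16 ≡ 577^2 = 332929 ≡ 36; 27 = 16 + 8 + 2 + 1, so 492^27 ≡ 36·577·119·492 ≡ 68 (mod 583)

A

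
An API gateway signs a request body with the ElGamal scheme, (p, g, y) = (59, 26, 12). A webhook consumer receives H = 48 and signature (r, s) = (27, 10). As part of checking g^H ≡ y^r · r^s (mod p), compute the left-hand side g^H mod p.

26^48 mod 59 = 16

16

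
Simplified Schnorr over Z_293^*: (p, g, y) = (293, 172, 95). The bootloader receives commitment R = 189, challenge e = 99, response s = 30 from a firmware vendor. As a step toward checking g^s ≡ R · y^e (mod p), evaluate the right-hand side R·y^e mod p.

278

95^2 = 9025 ≡ 235
95^4 ≡ 235^2 = 55225 ≡ 141
95^8 ≡ 141^2 = 19881 ≡ 250
95^16 ≡ 250^2 = 62500 ≡ 91
95^32 ≡ 91^2 = 8281 ≡ 77
95^64 ≡ 77^2 = 5929 ≡ 69
99 = 64 + 32 + 2 + 1, so 95^99 ≡ 69·77·235·95 ≡ 172 (mod 293)
R · y^e ≡ 189·172 = 32508 ≡ 278 (mod 293)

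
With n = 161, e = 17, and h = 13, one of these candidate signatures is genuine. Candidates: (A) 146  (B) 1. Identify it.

A

Candidate A: 146^2 = 21316 ≡ 64; 146^4 ≡ 64^2 = 4096 ≡ 71; 146^8 ≡ 71^2 = 5041 ≡ 50; 146^16 ≡ 50^2 = 2500 ≡ 85; 17 = 16 + 1, so 146^17 ≡ 85·146 ≡ 13 (mod 161)
  → matches h = 13
Candidate B: 1^2 = 1; 1^4 ≡ 1^2 = 1; 1^8 ≡ 1^2 = 1; 1^16 ≡ 1^2 = 1; 17 = 16 + 1, so 1^17 ≡ 1·1 ≡ 1 (mod 161)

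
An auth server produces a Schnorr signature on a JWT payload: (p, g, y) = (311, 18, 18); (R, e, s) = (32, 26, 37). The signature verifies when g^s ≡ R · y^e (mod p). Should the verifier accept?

g^s mod p:
18^2 = 324 ≡ 13
18^4 ≡ 13^2 = 169
18^8 ≡ 169^2 = 28561 ≡ 260
18^16 ≡ 260^2 = 67600 ≡ 113
18^32 ≡ 113^2 = 12769 ≡ 18
37 = 32 + 4 + 1, so 18^37 ≡ 18·169·18 ≡ 20 (mod 311)
R · y^e mod p:
18^2 = 324 ≡ 13
18^4 ≡ 13^2 = 169
18^8 ≡ 169^2 = 28561 ≡ 260
18^16 ≡ 260^2 = 67600 ≡ 113
26 = 16 + 8 + 2, so 18^26 ≡ 113·260·13 ≡ 32 (mod 311)
32·32 = 1024 ≡ 91 (mod 311)
20 ≠ 91; the check fails.

reject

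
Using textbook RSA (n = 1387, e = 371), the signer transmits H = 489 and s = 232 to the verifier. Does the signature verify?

Squares mod 1387: s^1≡232, s^2≡1118, s^4≡237, s^8≡689, s^16≡367, s^32≡150, s^64≡308, s^128≡548, s^256≡712
371 = 256 + 64 + 32 + 16 + 2 + 1, so s^371 ≡ 712·308·150·367·1118·232 ≡ 662 (mod 1387)
662 ≠ 489, so verification fails.

does not verify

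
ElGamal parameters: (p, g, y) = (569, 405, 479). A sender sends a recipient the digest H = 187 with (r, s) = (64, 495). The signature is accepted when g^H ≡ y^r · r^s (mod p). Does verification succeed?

Left side g^H mod p:
405^2 = 164025 ≡ 153
405^4 ≡ 153^2 = 23409 ≡ 80
405^8 ≡ 80^2 = 6400 ≡ 141
405^16 ≡ 141^2 = 19881 ≡ 535
405^32 ≡ 535^2 = 286225 ≡ 18
405^64 ≡ 18^2 = 324
405^128 ≡ 324^2 = 104976 ≡ 280
187 = 128 + 32 + 16 + 8 + 2 + 1, so 405^187 ≡ 280·18·535·141·153·405 ≡ 458 (mod 569)
Right side y^r · r^s mod p:
479^2 = 229441 ≡ 134
479^4 ≡ 134^2 = 17956 ≡ 317
479^8 ≡ 317^2 = 100489 ≡ 345
479^16 ≡ 345^2 = 119025 ≡ 104
479^32 ≡ 104^2 = 10816 ≡ 5
479^64 ≡ 5^2 = 25
64^2 = 4096 ≡ 113
64^4 ≡ 113^2 = 12769 ≡ 251
64^8 ≡ 251^2 = 63001 ≡ 411
64^16 ≡ 411^2 = 168921 ≡ 497
64^32 ≡ 497^2 = 247009 ≡ 63
64^64 ≡ 63^2 = 3969 ≡ 555
64^128 ≡ 555^2 = 308025 ≡ 196
64^256 ≡ 196^2 = 38416 ≡ 293
495 = 256 + 128 + 64 + 32 + 8 + 4 + 2 + 1, so 64^495 ≡ 293·196·555·63·411·251·113·64 ≡ 428 (mod 569)
25·428 = 10700 ≡ 458 (mod 569)
458 ≡ 458 (mod 569), so the signature is genuine.

passes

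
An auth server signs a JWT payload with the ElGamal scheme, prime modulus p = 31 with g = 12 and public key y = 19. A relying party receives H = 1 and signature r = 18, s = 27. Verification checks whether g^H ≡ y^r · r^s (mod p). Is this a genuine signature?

forged

Left side g^H mod p:
12^1 mod 31 = 12
Right side y^r · r^s mod p:
19^2 = 361 ≡ 20
19^4 ≡ 20^2 = 400 ≡ 28
19^8 ≡ 28^2 = 784 ≡ 9
19^16 ≡ 9^2 = 81 ≡ 19
18 = 16 + 2, so 19^18 ≡ 19·20 ≡ 8 (mod 31)
18^2 = 324 ≡ 14
18^4 ≡ 14^2 = 196 ≡ 10
18^8 ≡ 10^2 = 100 ≡ 7
18^16 ≡ 7^2 = 49 ≡ 18
27 = 16 + 8 + 2 + 1, so 18^27 ≡ 18·7·14·18 ≡ 8 (mod 31)
8·8 = 64 ≡ 2 (mod 31)
12 ≠ 2, so verification fails.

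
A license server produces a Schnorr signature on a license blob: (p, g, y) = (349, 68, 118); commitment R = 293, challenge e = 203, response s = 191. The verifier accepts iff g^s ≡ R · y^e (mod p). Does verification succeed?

passes

g^s mod p:
68^2 = 4624 ≡ 87
68^4 ≡ 87^2 = 7569 ≡ 240
68^8 ≡ 240^2 = 57600 ≡ 15
68^16 ≡ 15^2 = 225
68^32 ≡ 225^2 = 50625 ≡ 20
68^64 ≡ 20^2 = 400 ≡ 51
68^128 ≡ 51^2 = 2601 ≡ 158
191 = 128 + 32 + 16 + 8 + 4 + 2 + 1, so 68^191 ≡ 158·20·225·15·240·87·68 ≡ 293 (mod 349)
R · y^e mod p:
118^2 = 13924 ≡ 313
118^4 ≡ 313^2 = 97969 ≡ 249
118^8 ≡ 249^2 = 62001 ≡ 228
118^16 ≡ 228^2 = 51984 ≡ 332
118^32 ≡ 332^2 = 110224 ≡ 289
118^64 ≡ 289^2 = 83521 ≡ 110
118^128 ≡ 110^2 = 12100 ≡ 234
203 = 128 + 64 + 8 + 2 + 1, so 118^203 ≡ 234·110·228·313·118 ≡ 1 (mod 349)
293·1 = 293 ≡ 293 (mod 349)
293 ≡ 293 (mod 349); signature holds.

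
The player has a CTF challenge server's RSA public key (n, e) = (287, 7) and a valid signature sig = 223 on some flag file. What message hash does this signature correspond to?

160

sig^2 ≡ 223^2 = 49729 ≡ 78
sig^4 ≡ 78^2 = 6084 ≡ 57
7 = 4 + 2 + 1, so sig^7 ≡ 57·78·223 ≡ 160 (mod 287)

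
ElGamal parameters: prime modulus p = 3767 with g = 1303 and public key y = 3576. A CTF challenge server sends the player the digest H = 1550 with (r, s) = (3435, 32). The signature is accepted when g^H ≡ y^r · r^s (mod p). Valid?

Left side g^H mod p:
1303^2 = 1697809 ≡ 2659
1303^4 ≡ 2659^2 = 7070281 ≡ 3389
1303^8 ≡ 3389^2 = 11485321 ≡ 3505
1303^16 ≡ 3505^2 = 12285025 ≡ 838
1303^32 ≡ 838^2 = 702244 ≡ 1582
1303^64 ≡ 1582^2 = 2502724 ≡ 1436
1303^128 ≡ 1436^2 = 2062096 ≡ 1547
1303^256 ≡ 1547^2 = 2393209 ≡ 1164
1303^512 ≡ 1164^2 = 1354896 ≡ 2543
1303^1024 ≡ 2543^2 = 6466849 ≡ 2677
1550 = 1024 + 512 + 8 + 4 + 2, so 1303^1550 ≡ 2677·2543·3505·3389·2659 ≡ 344 (mod 3767)
Right side y^r · r^s mod p:
3576^2 = 12787776 ≡ 2578
3576^4 ≡ 2578^2 = 6646084 ≡ 1096
3576^8 ≡ 1096^2 = 1201216 ≡ 3310
3576^16 ≡ 3310^2 = 10956100 ≡ 1664
3576^32 ≡ 1664^2 = 2768896 ≡ 151
3576^64 ≡ 151^2 = 22801 ≡ 199
3576^128 ≡ 199^2 = 39601 ≡ 1931
3576^256 ≡ 1931^2 = 3728761 ≡ 3198
3576^512 ≡ 3198^2 = 10227204 ≡ 3566
3576^1024 ≡ 3566^2 = 12716356 ≡ 2731
3576^2048 ≡ 2731^2 = 7458361 ≡ 3468
3435 = 2048 + 1024 + 256 + 64 + 32 + 8 + 2 + 1, so 3576^3435 ≡ 3468·2731·3198·199·151·3310·2578·3576 ≡ 976 (mod 3767)
3435^2 = 11799225 ≡ 981
3435^4 ≡ 981^2 = 962361 ≡ 1776
3435^8 ≡ 1776^2 = 3154176 ≡ 1197
3435^16 ≡ 1197^2 = 1432809 ≡ 1349
3435^32 ≡ 1349^2 = 1819801 ≡ 340
976·340 = 331840 ≡ 344 (mod 3767)
344 ≡ 344 (mod 3767), so the signature is genuine.

yes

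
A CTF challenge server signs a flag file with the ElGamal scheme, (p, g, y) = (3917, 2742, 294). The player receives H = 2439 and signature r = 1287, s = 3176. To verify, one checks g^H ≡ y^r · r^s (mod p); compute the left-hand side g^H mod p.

902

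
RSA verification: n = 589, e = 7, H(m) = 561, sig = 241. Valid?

yes

sig^2 ≡ 241^2 = 58081 ≡ 359
sig^4 ≡ 359^2 = 128881 ≡ 479
7 = 4 + 2 + 1, so sig^7 ≡ 479·359·241 ≡ 561 (mod 589)
561 = H(m), so the signature checks out.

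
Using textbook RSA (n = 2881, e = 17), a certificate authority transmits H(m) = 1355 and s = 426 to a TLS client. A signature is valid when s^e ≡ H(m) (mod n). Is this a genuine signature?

Squares mod 2881: s^1≡426, s^2≡2854, s^4≡729, s^8≡1337, s^16≡1349
17 = 16 + 1, so s^17 ≡ 1349·426 ≡ 1355 (mod 2881)
Since 1355 equals the digest 1355, verification succeeds.

genuine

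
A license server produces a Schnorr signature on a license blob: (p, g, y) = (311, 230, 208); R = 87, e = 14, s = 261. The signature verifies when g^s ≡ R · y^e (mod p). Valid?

no

g^s mod p:
230^2 = 52900 ≡ 30
230^4 ≡ 30^2 = 900 ≡ 278
230^8 ≡ 278^2 = 77284 ≡ 156
230^16 ≡ 156^2 = 24336 ≡ 78
230^32 ≡ 78^2 = 6084 ≡ 175
230^64 ≡ 175^2 = 30625 ≡ 147
230^128 ≡ 147^2 = 21609 ≡ 150
230^256 ≡ 150^2 = 22500 ≡ 108
261 = 256 + 4 + 1, so 230^261 ≡ 108·278·230 ≡ 76 (mod 311)
R · y^e mod p:
208^2 = 43264 ≡ 35
208^4 ≡ 35^2 = 1225 ≡ 292
208^8 ≡ 292^2 = 85264 ≡ 50
14 = 8 + 4 + 2, so 208^14 ≡ 50·292·35 ≡ 27 (mod 311)
87·27 = 2349 ≡ 172 (mod 311)
76 ≠ 172; the check fails.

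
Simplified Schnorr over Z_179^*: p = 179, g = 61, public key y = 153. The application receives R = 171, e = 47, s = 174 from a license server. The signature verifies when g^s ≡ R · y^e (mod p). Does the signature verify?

g^s mod p:
61^174 mod 179 = 15
R · y^e mod p:
153^47 mod 179 = 110
171·110 = 18810 ≡ 15 (mod 179)
15 ≡ 15 (mod 179); signature holds.

verifies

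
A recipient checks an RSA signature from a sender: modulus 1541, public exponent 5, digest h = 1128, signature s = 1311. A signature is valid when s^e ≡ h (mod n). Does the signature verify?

s^2 ≡ 1311^2 = 1718721 ≡ 506
s^4 ≡ 506^2 = 256036 ≡ 230
5 = 4 + 1, so s^5 ≡ 230·1311 ≡ 1035 (mod 1541)
s^5 mod 1541 = 1035, but h = 1128.

does not verify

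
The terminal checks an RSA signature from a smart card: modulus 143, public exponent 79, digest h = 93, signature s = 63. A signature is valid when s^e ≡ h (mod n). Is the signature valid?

Squares mod 143: s^1≡63, s^2≡108, s^4≡81, s^8≡126, s^16≡3, s^32≡9, s^64≡81
79 = 64 + 8 + 4 + 2 + 1, so s^79 ≡ 81·126·81·108·63 ≡ 106 (mod 143)
106 ≠ 93, so verification fails.

invalid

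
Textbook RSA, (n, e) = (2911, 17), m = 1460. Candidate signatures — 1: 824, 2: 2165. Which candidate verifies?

1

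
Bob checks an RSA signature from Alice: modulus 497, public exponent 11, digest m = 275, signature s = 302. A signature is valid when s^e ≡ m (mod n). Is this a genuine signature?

Squares mod 497: s^1≡302, s^2≡253, s^4≡393, s^8≡379
11 = 8 + 2 + 1, so s^11 ≡ 379·253·302 ≡ 169 (mod 497)
169 ≠ 275, so verification fails.

forged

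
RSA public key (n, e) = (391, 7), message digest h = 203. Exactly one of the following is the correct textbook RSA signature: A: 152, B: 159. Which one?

Candidate A: 152^2 = 23104 ≡ 35; 152^4 ≡ 35^2 = 1225 ≡ 52; 7 = 4 + 2 + 1, so 152^7 ≡ 52·35·152 ≡ 203 (mod 391)
  → matches h = 203
Candidate B: 159^2 = 25281 ≡ 257; 159^4 ≡ 257^2 = 66049 ≡ 361; 7 = 4 + 2 + 1, so 159^7 ≡ 361·257·159 ≡ 286 (mod 391)

A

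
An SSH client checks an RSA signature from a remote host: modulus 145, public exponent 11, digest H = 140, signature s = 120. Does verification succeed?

fails

s^11 mod 145 = 5
s^11 mod 145 = 5, but H = 140.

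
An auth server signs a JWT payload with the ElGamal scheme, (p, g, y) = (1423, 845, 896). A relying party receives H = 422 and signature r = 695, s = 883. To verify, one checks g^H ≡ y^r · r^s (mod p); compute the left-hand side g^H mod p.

Squares mod 1423: 845^1≡845, 845^2≡1102, 845^4≡585, 845^8≡705, 845^16≡398, 845^32≡451, 845^64≡1335, 845^128≡629, 845^256≡47
422 = 256 + 128 + 32 + 4 + 2, so 845^422 ≡ 47·629·451·585·1102 ≡ 859 (mod 1423)

859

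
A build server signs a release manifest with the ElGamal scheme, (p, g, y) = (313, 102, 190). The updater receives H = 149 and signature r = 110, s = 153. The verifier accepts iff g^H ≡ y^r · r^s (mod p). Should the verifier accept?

accept

Left side g^H mod p:
102^2 = 10404 ≡ 75
102^4 ≡ 75^2 = 5625 ≡ 304
102^8 ≡ 304^2 = 92416 ≡ 81
102^16 ≡ 81^2 = 6561 ≡ 301
102^32 ≡ 301^2 = 90601 ≡ 144
102^64 ≡ 144^2 = 20736 ≡ 78
102^128 ≡ 78^2 = 6084 ≡ 137
149 = 128 + 16 + 4 + 1, so 102^149 ≡ 137·301·304·102 ≡ 219 (mod 313)
Right side y^r · r^s mod p:
190^2 = 36100 ≡ 105
190^4 ≡ 105^2 = 11025 ≡ 70
190^8 ≡ 70^2 = 4900 ≡ 205
190^16 ≡ 205^2 = 42025 ≡ 83
190^32 ≡ 83^2 = 6889 ≡ 3
190^64 ≡ 3^2 = 9
110 = 64 + 32 + 8 + 4 + 2, so 190^110 ≡ 9·3·205·70·105 ≡ 75 (mod 313)
110^2 = 12100 ≡ 206
110^4 ≡ 206^2 = 42436 ≡ 181
110^8 ≡ 181^2 = 32761 ≡ 209
110^16 ≡ 209^2 = 43681 ≡ 174
110^32 ≡ 174^2 = 30276 ≡ 228
110^64 ≡ 228^2 = 51984 ≡ 26
110^128 ≡ 26^2 = 676 ≡ 50
153 = 128 + 16 + 8 + 1, so 110^153 ≡ 50·174·209·110 ≡ 53 (mod 313)
75·53 = 3975 ≡ 219 (mod 313)
219 ≡ 219 (mod 313), so the signature is genuine.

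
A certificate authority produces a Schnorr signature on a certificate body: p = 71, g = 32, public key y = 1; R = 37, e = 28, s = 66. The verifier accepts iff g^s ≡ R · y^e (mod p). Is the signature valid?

g^s mod p:
32^2 = 1024 ≡ 30
32^4 ≡ 30^2 = 900 ≡ 48
32^8 ≡ 48^2 = 2304 ≡ 32
32^16 ≡ 32^2 = 1024 ≡ 30
32^32 ≡ 30^2 = 900 ≡ 48
32^64 ≡ 48^2 = 2304 ≡ 32
66 = 64 + 2, so 32^66 ≡ 32·30 ≡ 37 (mod 71)
R · y^e mod p:
1^2 = 1
1^4 ≡ 1^2 = 1
1^8 ≡ 1^2 = 1
1^16 ≡ 1^2 = 1
28 = 16 + 8 + 4, so 1^28 ≡ 1·1·1 ≡ 1 (mod 71)
37·1 = 37 ≡ 37 (mod 71)
37 ≡ 37 (mod 71); signature holds.

valid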